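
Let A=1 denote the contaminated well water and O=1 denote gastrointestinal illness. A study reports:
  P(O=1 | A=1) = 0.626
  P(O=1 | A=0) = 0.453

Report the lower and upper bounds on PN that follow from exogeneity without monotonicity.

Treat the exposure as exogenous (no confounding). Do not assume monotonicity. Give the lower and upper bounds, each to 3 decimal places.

0.276 ≤ PN ≤ 0.874

Let p₁ = 0.626, p₀ = 0.453.
Under exogeneity alone the bounds on PN are max{0,(p₁−p₀)/p₁} ≤ PN ≤ min{1,(1−p₀)/p₁}.
  lower = (p₁ − p₀)/p₁ = 0.173 / 0.626 ≈ 0.2764
  upper = min{1, (1 − p₀)/p₁} = 0.547 / 0.626 ≈ 0.8738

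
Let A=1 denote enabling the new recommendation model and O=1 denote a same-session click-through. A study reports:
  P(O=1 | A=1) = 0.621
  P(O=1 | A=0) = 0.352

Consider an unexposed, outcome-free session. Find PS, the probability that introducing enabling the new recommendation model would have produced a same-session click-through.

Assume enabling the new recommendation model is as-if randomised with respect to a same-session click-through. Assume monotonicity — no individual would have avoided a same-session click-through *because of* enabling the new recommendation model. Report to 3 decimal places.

Let p₁ = 0.621, p₀ = 0.352.
Under exogeneity and monotonicity, PS = (p₁ − p₀) / (1 − p₀).
PS = (0.621 − 0.352) / (1 − 0.352) = 0.269 / 0.648 ≈ 0.4151

PS ≈ 0.415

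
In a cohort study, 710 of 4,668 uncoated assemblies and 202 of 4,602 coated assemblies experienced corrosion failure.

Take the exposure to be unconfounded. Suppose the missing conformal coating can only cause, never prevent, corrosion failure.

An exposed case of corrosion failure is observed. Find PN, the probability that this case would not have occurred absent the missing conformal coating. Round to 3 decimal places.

PN ≈ 0.711

p₁ = P(outcome | exposed) = 710/4668 = 0.1521
p₀ = P(outcome | unexposed) = 202/4602 = 0.043894
Under exogeneity and monotonicity, PN = (p₁ − p₀) / p₁.
PN = (0.1521 − 0.043894) / 0.1521 = 0.10821 / 0.1521 ≈ 0.7114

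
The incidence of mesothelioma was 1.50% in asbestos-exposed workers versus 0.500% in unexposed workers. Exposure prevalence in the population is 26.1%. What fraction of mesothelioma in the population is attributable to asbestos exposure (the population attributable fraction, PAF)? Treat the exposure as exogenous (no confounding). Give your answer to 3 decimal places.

p₁ = 0.015, p₀ = 0.005.
Overall risk P(Y=1) = π·p₁ + (1−π)·p₀ = 0.261×0.015 + 0.739×0.005 = 0.00761.
Under exogeneity, PAF = [P(Y=1) − p₀] / P(Y=1).
PAF = (0.00761 − 0.005) / 0.00761 ≈ 0.3430

PAF ≈ 0.343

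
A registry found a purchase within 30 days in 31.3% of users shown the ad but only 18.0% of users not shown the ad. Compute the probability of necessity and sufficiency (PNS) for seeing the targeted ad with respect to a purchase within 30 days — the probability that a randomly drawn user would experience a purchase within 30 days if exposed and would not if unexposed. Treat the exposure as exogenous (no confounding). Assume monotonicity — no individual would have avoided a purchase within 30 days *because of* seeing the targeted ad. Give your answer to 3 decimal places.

p₁ = 0.313, p₀ = 0.18.
Under exogeneity and monotonicity, PNS = p₁ − p₀.
PNS = 0.313 − 0.18 = 0.133

PNS ≈ 0.133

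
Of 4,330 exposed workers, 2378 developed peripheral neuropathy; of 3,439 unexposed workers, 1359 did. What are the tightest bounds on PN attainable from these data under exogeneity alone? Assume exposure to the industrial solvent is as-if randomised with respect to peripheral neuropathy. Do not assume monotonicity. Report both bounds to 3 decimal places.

p₁ = P(outcome | exposed) = 2378/4330 = 0.54919
p₀ = P(outcome | unexposed) = 1359/3439 = 0.39517
Under exogeneity alone the bounds on PN are max{0,(p₁−p₀)/p₁} ≤ PN ≤ min{1,(1−p₀)/p₁}.
  lower = (p₁ − p₀)/p₁ = 0.15402 / 0.54919 ≈ 0.2804
  upper = min{1, (1 − p₀)/p₁} = 0.60483 / 0.54919 ≈ 1.1013 → capped at 1

0.280 ≤ PN ≤ 1.000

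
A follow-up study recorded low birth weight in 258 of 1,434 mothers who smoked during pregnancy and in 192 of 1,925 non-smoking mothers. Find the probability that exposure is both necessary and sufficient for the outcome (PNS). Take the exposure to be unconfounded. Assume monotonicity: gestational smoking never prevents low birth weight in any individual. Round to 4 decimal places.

p₁ = P(outcome | exposed) = 258/1434 = 0.17992
p₀ = P(outcome | unexposed) = 192/1925 = 0.09974
Under exogeneity and monotonicity, PNS = p₁ − p₀.
PNS = 0.17992 − 0.09974 = 0.080176

PNS ≈ 0.0802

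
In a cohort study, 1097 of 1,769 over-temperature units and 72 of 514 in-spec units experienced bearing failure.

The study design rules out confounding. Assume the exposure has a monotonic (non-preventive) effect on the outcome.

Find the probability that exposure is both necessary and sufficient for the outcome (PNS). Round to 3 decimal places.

p₁ = P(outcome | exposed) = 1097/1769 = 0.62012
p₀ = P(outcome | unexposed) = 72/514 = 0.14008
Under exogeneity and monotonicity, PNS = p₁ − p₀.
PNS = 0.62012 − 0.14008 = 0.48005

PNS ≈ 0.480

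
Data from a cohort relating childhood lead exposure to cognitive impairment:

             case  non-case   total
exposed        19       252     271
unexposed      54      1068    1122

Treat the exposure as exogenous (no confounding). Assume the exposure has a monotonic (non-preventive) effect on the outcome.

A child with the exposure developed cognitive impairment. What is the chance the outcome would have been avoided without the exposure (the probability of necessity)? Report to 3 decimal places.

PN ≈ 0.314

p₁ = P(outcome | exposed) = 19/271 = 0.070111
p₀ = P(outcome | unexposed) = 54/1122 = 0.048128
Under exogeneity and monotonicity, PN = (p₁ − p₀)/p₁.
PN = (0.070111 − 0.048128) / 0.070111 ≈ 0.3135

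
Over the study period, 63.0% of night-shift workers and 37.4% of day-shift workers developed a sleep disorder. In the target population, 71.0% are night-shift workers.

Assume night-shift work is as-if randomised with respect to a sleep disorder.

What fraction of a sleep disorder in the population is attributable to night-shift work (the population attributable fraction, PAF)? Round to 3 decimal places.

PAF ≈ 0.327

p₁ = 0.63, p₀ = 0.374.
Overall risk P(Y=1) = π·p₁ + (1−π)·p₀ = 0.71×0.63 + 0.29×0.374 = 0.55576.
Under exogeneity, PAF = [P(Y=1) − p₀] / P(Y=1).
PAF = (0.55576 − 0.374) / 0.55576 ≈ 0.3270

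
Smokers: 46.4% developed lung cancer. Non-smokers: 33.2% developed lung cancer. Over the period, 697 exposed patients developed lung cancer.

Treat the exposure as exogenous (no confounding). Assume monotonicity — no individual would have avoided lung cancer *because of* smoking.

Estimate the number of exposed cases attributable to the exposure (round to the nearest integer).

about 198 cases

p₁ = 0.464, p₀ = 0.332.
PN = (p₁ − p₀)/p₁ = (0.464 − 0.332) / 0.464 ≈ 0.28448.
Attributable cases ≈ PN × (exposed cases) = 0.28448 × 697 ≈ 198.28.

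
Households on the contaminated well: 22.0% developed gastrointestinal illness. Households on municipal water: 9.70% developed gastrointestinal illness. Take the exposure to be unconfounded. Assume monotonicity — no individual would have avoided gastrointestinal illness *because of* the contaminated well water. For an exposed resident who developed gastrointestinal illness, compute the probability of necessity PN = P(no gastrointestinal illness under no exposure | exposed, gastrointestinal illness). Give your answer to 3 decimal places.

PN ≈ 0.559

p₁ = 0.22, p₀ = 0.097.
Under exogeneity and monotonicity, PN = (p₁ − p₀) / p₁.
PN = (0.22 − 0.097) / 0.22 = 0.123 / 0.22 ≈ 0.5591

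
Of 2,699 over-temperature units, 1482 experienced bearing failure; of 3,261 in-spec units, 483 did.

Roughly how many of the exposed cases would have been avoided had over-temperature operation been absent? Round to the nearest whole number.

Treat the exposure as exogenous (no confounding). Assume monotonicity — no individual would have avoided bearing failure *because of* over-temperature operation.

about 1082 cases

p₁ = P(outcome | exposed) = 1482/2699 = 0.54909
p₀ = P(outcome | unexposed) = 483/3261 = 0.14811
PN = (p₁ − p₀)/p₁ = (0.54909 − 0.14811) / 0.54909 ≈ 0.73026.
Attributable cases ≈ PN × (exposed cases) = 0.73026 × 1482 ≈ 1082.24.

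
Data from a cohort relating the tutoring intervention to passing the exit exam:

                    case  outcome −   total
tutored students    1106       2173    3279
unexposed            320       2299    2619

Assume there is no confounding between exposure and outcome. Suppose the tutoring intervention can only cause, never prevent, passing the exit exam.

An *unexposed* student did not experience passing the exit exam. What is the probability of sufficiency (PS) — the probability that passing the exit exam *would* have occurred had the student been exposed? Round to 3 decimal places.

p₁ = P(outcome | exposed) = 1106/3279 = 0.3373
p₀ = P(outcome | unexposed) = 320/2619 = 0.12218
Under exogeneity and monotonicity, PS = (p₁ − p₀)/(1 − p₀).
PS = (0.3373 − 0.12218) / 0.87782 ≈ 0.2451

PS ≈ 0.245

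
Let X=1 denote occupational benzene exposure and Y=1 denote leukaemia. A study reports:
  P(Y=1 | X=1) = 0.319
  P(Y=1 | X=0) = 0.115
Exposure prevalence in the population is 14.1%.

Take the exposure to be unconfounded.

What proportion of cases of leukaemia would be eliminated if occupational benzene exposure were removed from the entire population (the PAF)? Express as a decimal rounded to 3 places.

Let p₁ = 0.319, p₀ = 0.115.
Overall risk P(Y=1) = π·p₁ + (1−π)·p₀ = 0.141×0.319 + 0.859×0.115 = 0.14376.
Under exogeneity, PAF = [P(Y=1) − p₀] / P(Y=1).
PAF = (0.14376 − 0.115) / 0.14376 ≈ 0.2001

PAF ≈ 0.200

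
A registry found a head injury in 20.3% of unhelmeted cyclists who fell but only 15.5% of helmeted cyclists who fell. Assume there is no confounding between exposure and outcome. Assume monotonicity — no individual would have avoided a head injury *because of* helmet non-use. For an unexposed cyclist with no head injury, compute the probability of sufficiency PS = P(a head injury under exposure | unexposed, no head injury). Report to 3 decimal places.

PS ≈ 0.057

p₁ = 0.203, p₀ = 0.155.
Under exogeneity and monotonicity, PS = (p₁ − p₀) / (1 − p₀).
PS = (0.203 − 0.155) / (1 − 0.155) = 0.048 / 0.845 ≈ 0.0568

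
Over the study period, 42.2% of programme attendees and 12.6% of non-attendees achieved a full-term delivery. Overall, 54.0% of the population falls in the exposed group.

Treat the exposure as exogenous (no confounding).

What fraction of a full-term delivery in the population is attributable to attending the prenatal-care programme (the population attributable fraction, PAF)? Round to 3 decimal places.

PAF ≈ 0.559

p₁ = 0.422, p₀ = 0.126.
Overall risk P(Y=1) = π·p₁ + (1−π)·p₀ = 0.54×0.422 + 0.46×0.126 = 0.28584.
Under exogeneity, PAF = [P(Y=1) − p₀] / P(Y=1).
PAF = (0.28584 − 0.126) / 0.28584 ≈ 0.5592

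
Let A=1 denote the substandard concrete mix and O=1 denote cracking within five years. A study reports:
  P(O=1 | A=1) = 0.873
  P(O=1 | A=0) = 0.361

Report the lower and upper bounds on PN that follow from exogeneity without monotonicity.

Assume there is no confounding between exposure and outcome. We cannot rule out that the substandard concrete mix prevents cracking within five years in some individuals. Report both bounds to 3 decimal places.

0.586 ≤ PN ≤ 0.732

Let p₁ = 0.873, p₀ = 0.361.
Under exogeneity alone the bounds on PN are max{0,(p₁−p₀)/p₁} ≤ PN ≤ min{1,(1−p₀)/p₁}.
  lower = (p₁ − p₀)/p₁ = 0.512 / 0.873 ≈ 0.5865
  upper = min{1, (1 − p₀)/p₁} = 0.639 / 0.873 ≈ 0.7320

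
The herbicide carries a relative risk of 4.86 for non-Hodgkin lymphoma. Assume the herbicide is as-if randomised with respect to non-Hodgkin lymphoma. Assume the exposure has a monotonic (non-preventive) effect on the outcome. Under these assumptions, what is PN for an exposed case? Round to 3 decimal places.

PN ≈ 0.794

Under exogeneity and monotonicity, PN = (RR − 1) / RR = 1 − 1/RR.
PN = (4.86 − 1) / 4.86 = 3.86 / 4.86 ≈ 0.7942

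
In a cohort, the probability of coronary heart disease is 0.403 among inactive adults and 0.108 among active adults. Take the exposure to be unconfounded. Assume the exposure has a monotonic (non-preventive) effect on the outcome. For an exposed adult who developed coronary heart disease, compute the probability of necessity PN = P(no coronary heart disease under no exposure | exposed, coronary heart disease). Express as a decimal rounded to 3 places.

PN ≈ 0.732

Let p₁ = 0.403, p₀ = 0.108.
Under exogeneity and monotonicity, PN = (p₁ − p₀) / p₁.
PN = (0.403 − 0.108) / 0.403 = 0.295 / 0.403 ≈ 0.7320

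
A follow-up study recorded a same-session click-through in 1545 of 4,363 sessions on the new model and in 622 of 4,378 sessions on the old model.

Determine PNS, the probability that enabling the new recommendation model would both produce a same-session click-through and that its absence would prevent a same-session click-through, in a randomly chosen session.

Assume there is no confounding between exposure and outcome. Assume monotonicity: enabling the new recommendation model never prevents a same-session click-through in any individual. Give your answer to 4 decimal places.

PNS ≈ 0.2120

p₁ = P(outcome | exposed) = 1545/4363 = 0.35411
p₀ = P(outcome | unexposed) = 622/4378 = 0.14207
Under exogeneity and monotonicity, PNS = p₁ − p₀.
PNS = 0.35411 − 0.14207 = 0.21204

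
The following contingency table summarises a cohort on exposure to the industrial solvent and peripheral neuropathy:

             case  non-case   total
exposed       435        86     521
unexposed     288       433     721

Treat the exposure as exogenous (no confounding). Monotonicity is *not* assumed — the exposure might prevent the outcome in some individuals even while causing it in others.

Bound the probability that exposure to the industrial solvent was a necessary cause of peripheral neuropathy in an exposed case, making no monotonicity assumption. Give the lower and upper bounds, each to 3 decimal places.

0.522 ≤ PN ≤ 0.719

p₁ = P(outcome | exposed) = 435/521 = 0.83493
p₀ = P(outcome | unexposed) = 288/721 = 0.39945
Under exogeneity alone the bounds on PN are max{0,(p₁−p₀)/p₁} ≤ PN ≤ min{1,(1−p₀)/p₁}.
  lower = (p₁ − p₀)/p₁ = 0.43549 / 0.83493 ≈ 0.5216
  upper = min{1, (1 − p₀)/p₁} = 0.60055 / 0.83493 ≈ 0.7193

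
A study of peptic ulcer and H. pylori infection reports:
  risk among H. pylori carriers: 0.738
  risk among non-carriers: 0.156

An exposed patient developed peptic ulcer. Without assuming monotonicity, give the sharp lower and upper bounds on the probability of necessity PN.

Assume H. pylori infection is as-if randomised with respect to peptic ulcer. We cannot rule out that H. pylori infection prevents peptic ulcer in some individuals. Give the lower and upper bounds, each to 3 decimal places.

Let p₁ = 0.738, p₀ = 0.156.
Under exogeneity alone the bounds on PN are max{0,(p₁−p₀)/p₁} ≤ PN ≤ min{1,(1−p₀)/p₁}.
  lower = (p₁ − p₀)/p₁ = 0.582 / 0.738 ≈ 0.7886
  upper = min{1, (1 − p₀)/p₁} = 0.844 / 0.738 ≈ 1.1436 → capped at 1

0.789 ≤ PN ≤ 1.000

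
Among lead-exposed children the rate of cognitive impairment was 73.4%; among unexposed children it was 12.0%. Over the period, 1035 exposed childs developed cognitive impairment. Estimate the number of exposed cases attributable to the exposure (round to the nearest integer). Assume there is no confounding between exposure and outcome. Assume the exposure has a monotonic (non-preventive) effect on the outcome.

about 866 cases

p₁ = 0.734, p₀ = 0.12.
PN = (p₁ − p₀)/p₁ = (0.734 − 0.12) / 0.734 ≈ 0.83651.
Attributable cases ≈ PN × (exposed cases) = 0.83651 × 1035 ≈ 865.79.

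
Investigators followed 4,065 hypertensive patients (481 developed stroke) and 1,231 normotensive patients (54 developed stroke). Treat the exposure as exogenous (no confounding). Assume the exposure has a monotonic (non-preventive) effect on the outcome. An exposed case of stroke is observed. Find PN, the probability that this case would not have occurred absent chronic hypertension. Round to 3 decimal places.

p₁ = P(outcome | exposed) = 481/4065 = 0.11833
p₀ = P(outcome | unexposed) = 54/1231 = 0.043867
Under exogeneity and monotonicity, PN = (p₁ − p₀) / p₁.
PN = (0.11833 − 0.043867) / 0.11833 = 0.07446 / 0.11833 ≈ 0.6293

PN ≈ 0.629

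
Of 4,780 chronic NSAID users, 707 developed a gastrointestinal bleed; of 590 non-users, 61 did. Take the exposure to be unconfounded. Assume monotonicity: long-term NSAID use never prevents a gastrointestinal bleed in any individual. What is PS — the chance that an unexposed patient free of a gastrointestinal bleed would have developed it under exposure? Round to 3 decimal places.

p₁ = P(outcome | exposed) = 707/4780 = 0.14791
p₀ = P(outcome | unexposed) = 61/590 = 0.10339
Under exogeneity and monotonicity, PS = (p₁ − p₀) / (1 − p₀).
PS = (0.14791 − 0.10339) / (1 − 0.10339) = 0.044518 / 0.89661 ≈ 0.0497

PS ≈ 0.050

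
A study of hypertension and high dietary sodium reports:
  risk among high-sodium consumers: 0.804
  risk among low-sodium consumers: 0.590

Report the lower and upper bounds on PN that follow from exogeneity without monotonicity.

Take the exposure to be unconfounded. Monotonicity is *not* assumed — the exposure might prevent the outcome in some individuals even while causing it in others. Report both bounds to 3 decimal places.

Let p₁ = 0.804, p₀ = 0.59.
Under exogeneity alone the bounds on PN are max{0,(p₁−p₀)/p₁} ≤ PN ≤ min{1,(1−p₀)/p₁}.
  lower = (p₁ − p₀)/p₁ = 0.214 / 0.804 ≈ 0.2662
  upper = min{1, (1 − p₀)/p₁} = 0.41 / 0.804 ≈ 0.5100

0.266 ≤ PN ≤ 0.510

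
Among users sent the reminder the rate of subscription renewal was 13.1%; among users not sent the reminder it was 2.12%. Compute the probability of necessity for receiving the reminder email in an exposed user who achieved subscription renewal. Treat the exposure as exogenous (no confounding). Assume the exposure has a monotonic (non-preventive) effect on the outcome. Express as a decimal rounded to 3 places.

PN ≈ 0.838

p₁ = 0.131, p₀ = 0.0212.
Under exogeneity and monotonicity, PN = (p₁ − p₀) / p₁.
PN = (0.131 − 0.0212) / 0.131 = 0.1098 / 0.131 ≈ 0.8382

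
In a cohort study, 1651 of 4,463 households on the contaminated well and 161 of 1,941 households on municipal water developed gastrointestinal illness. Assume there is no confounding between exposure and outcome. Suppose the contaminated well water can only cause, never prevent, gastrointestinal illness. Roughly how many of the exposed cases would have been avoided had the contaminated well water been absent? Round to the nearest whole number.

p₁ = P(outcome | exposed) = 1651/4463 = 0.36993
p₀ = P(outcome | unexposed) = 161/1941 = 0.082947
PN = (p₁ − p₀)/p₁ = (0.36993 − 0.082947) / 0.36993 ≈ 0.77578.
Attributable cases ≈ PN × (exposed cases) = 0.77578 × 1651 ≈ 1280.81.

about 1281 cases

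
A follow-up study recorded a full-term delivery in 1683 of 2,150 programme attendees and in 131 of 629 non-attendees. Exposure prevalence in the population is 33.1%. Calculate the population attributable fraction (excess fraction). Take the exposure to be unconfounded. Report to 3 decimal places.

PAF ≈ 0.477

p₁ = P(outcome | exposed) = 1683/2150 = 0.78279
p₀ = P(outcome | unexposed) = 131/629 = 0.20827
Overall risk P(Y=1) = π·p₁ + (1−π)·p₀ = 0.331×0.78279 + 0.669×0.20827 = 0.39843.
Under exogeneity, PAF = [P(Y=1) − p₀] / P(Y=1).
PAF = (0.39843 − 0.20827) / 0.39843 ≈ 0.4773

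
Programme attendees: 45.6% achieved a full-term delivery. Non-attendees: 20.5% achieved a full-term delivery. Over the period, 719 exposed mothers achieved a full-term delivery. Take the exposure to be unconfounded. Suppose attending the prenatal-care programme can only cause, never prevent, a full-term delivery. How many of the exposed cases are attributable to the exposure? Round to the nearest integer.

about 396 cases

p₁ = 0.456, p₀ = 0.205.
PN = (p₁ − p₀)/p₁ = (0.456 − 0.205) / 0.456 ≈ 0.55044.
Attributable cases ≈ PN × (exposed cases) = 0.55044 × 719 ≈ 395.77.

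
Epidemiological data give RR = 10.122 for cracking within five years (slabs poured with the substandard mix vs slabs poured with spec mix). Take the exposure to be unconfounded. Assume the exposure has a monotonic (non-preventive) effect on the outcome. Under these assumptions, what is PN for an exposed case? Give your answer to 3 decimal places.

PN ≈ 0.901

Under exogeneity and monotonicity, PN = (RR − 1) / RR = 1 − 1/RR.
PN = (10.122 − 1) / 10.122 = 9.122 / 10.122 ≈ 0.9012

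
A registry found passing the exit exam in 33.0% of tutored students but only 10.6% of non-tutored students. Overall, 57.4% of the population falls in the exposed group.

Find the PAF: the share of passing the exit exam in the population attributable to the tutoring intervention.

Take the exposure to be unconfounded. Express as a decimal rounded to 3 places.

PAF ≈ 0.548

p₁ = 0.33, p₀ = 0.106.
Overall risk P(Y=1) = π·p₁ + (1−π)·p₀ = 0.574×0.33 + 0.426×0.106 = 0.23458.
Under exogeneity, PAF = [P(Y=1) − p₀] / P(Y=1).
PAF = (0.23458 − 0.106) / 0.23458 ≈ 0.5481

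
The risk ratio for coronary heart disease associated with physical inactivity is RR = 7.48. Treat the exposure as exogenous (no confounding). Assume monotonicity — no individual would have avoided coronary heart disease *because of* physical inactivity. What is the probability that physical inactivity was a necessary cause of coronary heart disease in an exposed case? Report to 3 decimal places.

Under exogeneity and monotonicity, PN = (RR − 1) / RR = 1 − 1/RR.
PN = (7.48 − 1) / 7.48 = 6.48 / 7.48 ≈ 0.8663

PN ≈ 0.866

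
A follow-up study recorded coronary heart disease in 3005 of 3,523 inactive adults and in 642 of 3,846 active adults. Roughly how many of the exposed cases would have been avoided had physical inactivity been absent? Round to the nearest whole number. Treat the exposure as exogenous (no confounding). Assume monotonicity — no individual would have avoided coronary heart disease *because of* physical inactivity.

p₁ = P(outcome | exposed) = 3005/3523 = 0.85297
p₀ = P(outcome | unexposed) = 642/3846 = 0.16693
PN = (p₁ − p₀)/p₁ = (0.85297 − 0.16693) / 0.85297 ≈ 0.80430.
Attributable cases ≈ PN × (exposed cases) = 0.80430 × 3005 ≈ 2416.92.

about 2417 cases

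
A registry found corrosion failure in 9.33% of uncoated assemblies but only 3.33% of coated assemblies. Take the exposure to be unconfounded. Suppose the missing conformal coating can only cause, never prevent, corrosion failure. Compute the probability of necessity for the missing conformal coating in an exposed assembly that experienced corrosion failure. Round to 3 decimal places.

p₁ = 0.0933, p₀ = 0.0333.
Under exogeneity and monotonicity, PN = (p₁ − p₀) / p₁.
PN = (0.0933 − 0.0333) / 0.0933 = 0.06 / 0.0933 ≈ 0.6431

PN ≈ 0.643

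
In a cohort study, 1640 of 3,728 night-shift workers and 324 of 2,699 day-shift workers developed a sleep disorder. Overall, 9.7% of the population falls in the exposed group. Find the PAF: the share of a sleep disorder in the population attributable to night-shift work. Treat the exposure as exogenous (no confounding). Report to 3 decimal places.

p₁ = P(outcome | exposed) = 1640/3728 = 0.43991
p₀ = P(outcome | unexposed) = 324/2699 = 0.12004
Overall risk P(Y=1) = π·p₁ + (1−π)·p₀ = 0.097×0.43991 + 0.903×0.12004 = 0.15107.
Under exogeneity, PAF = [P(Y=1) − p₀] / P(Y=1).
PAF = (0.15107 − 0.12004) / 0.15107 ≈ 0.2054

PAF ≈ 0.205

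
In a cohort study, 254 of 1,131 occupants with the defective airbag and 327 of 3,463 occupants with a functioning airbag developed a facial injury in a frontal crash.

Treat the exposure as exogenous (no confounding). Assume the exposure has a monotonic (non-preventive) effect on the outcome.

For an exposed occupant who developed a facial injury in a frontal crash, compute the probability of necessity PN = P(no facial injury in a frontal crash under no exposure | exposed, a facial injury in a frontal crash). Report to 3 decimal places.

PN ≈ 0.580

p₁ = P(outcome | exposed) = 254/1131 = 0.22458
p₀ = P(outcome | unexposed) = 327/3463 = 0.094427
Under exogeneity and monotonicity, PN = (p₁ − p₀) / p₁.
PN = (0.22458 − 0.094427) / 0.22458 = 0.13015 / 0.22458 ≈ 0.5795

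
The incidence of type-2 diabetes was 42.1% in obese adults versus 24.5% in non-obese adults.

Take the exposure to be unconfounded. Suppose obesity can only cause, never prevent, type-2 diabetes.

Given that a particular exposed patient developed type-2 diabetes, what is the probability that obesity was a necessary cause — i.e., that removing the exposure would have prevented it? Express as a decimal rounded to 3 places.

p₁ = 0.421, p₀ = 0.245.
Under exogeneity and monotonicity, PN = (p₁ − p₀) / p₁.
PN = (0.421 − 0.245) / 0.421 = 0.176 / 0.421 ≈ 0.4181

PN ≈ 0.418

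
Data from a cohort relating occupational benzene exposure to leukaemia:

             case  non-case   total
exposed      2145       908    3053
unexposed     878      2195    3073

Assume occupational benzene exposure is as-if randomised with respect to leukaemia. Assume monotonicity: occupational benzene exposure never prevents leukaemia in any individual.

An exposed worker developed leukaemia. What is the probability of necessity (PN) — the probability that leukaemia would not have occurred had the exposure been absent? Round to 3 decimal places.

p₁ = P(outcome | exposed) = 2145/3053 = 0.70259
p₀ = P(outcome | unexposed) = 878/3073 = 0.28571
Under exogeneity and monotonicity, PN = (p₁ − p₀)/p₁.
PN = (0.70259 − 0.28571) / 0.70259 ≈ 0.5933

PN ≈ 0.593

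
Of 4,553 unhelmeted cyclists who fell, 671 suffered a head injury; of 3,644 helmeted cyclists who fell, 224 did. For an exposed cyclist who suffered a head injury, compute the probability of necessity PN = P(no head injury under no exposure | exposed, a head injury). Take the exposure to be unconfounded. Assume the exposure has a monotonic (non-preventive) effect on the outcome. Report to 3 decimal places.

PN ≈ 0.583

p₁ = P(outcome | exposed) = 671/4553 = 0.14738
p₀ = P(outcome | unexposed) = 224/3644 = 0.061471
Under exogeneity and monotonicity, PN = (p₁ − p₀) / p₁.
PN = (0.14738 − 0.061471) / 0.14738 = 0.085904 / 0.14738 ≈ 0.5829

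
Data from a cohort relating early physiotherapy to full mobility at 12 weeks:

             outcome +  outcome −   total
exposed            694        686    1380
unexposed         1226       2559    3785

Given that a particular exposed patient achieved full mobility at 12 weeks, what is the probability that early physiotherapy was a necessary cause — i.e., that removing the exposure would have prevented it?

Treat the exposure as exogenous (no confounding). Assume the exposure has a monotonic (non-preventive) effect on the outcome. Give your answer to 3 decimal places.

PN ≈ 0.356

p₁ = P(outcome | exposed) = 694/1380 = 0.5029
p₀ = P(outcome | unexposed) = 1226/3785 = 0.32391
Under exogeneity and monotonicity, PN = (p₁ − p₀) / p₁.
PN = (0.5029 − 0.32391) / 0.5029 = 0.17899 / 0.5029 ≈ 0.3559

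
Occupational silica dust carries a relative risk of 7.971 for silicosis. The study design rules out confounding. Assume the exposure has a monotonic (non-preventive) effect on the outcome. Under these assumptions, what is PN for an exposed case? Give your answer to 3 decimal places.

Under exogeneity and monotonicity, PN = (RR − 1) / RR = 1 − 1/RR.
PN = (7.971 − 1) / 7.971 = 6.971 / 7.971 ≈ 0.8745

PN ≈ 0.875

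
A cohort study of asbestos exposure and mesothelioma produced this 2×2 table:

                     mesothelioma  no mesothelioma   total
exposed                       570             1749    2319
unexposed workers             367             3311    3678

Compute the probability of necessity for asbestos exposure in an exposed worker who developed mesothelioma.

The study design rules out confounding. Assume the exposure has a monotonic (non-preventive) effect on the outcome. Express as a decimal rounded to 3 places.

PN ≈ 0.594

p₁ = P(outcome | exposed) = 570/2319 = 0.2458
p₀ = P(outcome | unexposed) = 367/3678 = 0.099782
Under exogeneity and monotonicity, PN = (p₁ − p₀) / p₁.
PN = (0.2458 − 0.099782) / 0.2458 = 0.14601 / 0.2458 ≈ 0.5940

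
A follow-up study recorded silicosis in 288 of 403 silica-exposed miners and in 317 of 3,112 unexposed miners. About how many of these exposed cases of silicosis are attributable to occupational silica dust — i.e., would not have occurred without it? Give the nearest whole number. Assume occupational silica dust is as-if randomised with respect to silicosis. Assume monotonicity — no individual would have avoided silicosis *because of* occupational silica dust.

about 247 cases

p₁ = P(outcome | exposed) = 288/403 = 0.71464
p₀ = P(outcome | unexposed) = 317/3112 = 0.10186
PN = (p₁ − p₀)/p₁ = (0.71464 − 0.10186) / 0.71464 ≈ 0.85746.
Attributable cases ≈ PN × (exposed cases) = 0.85746 × 288 ≈ 246.95.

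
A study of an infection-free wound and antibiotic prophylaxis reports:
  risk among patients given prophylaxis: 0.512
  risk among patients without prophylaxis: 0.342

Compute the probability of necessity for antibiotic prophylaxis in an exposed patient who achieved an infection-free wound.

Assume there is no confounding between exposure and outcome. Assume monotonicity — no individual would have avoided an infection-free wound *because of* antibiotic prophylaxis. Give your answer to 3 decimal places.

Let p₁ = 0.512, p₀ = 0.342.
Under exogeneity and monotonicity, PN = (p₁ − p₀) / p₁.
PN = (0.512 − 0.342) / 0.512 = 0.17 / 0.512 ≈ 0.3320

PN ≈ 0.332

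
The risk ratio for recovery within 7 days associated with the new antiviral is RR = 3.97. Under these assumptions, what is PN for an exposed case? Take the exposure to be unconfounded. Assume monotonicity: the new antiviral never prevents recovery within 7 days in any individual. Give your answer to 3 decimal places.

Under exogeneity and monotonicity, PN = (RR − 1) / RR = 1 − 1/RR.
PN = (3.97 − 1) / 3.97 = 2.97 / 3.97 ≈ 0.7481

PN ≈ 0.748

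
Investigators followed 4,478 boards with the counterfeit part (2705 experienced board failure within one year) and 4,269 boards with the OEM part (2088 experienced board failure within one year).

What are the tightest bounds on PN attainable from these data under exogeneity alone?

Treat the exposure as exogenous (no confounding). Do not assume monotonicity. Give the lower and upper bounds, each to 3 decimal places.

p₁ = P(outcome | exposed) = 2705/4478 = 0.60406
p₀ = P(outcome | unexposed) = 2088/4269 = 0.48911
Under exogeneity alone the bounds on PN are max{0,(p₁−p₀)/p₁} ≤ PN ≤ min{1,(1−p₀)/p₁}.
  lower = (p₁ − p₀)/p₁ = 0.11496 / 0.60406 ≈ 0.1903
  upper = min{1, (1 − p₀)/p₁} = 0.51089 / 0.60406 ≈ 0.8458

0.190 ≤ PN ≤ 0.846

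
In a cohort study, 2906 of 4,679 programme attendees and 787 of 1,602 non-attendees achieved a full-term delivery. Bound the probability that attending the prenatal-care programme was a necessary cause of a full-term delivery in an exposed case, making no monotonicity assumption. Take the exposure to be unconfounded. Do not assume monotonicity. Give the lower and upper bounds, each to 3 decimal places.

0.209 ≤ PN ≤ 0.819

p₁ = P(outcome | exposed) = 2906/4679 = 0.62107
p₀ = P(outcome | unexposed) = 787/1602 = 0.49126
Under exogeneity alone the bounds on PN are max{0,(p₁−p₀)/p₁} ≤ PN ≤ min{1,(1−p₀)/p₁}.
  lower = (p₁ − p₀)/p₁ = 0.12981 / 0.62107 ≈ 0.2090
  upper = min{1, (1 − p₀)/p₁} = 0.50874 / 0.62107 ≈ 0.8191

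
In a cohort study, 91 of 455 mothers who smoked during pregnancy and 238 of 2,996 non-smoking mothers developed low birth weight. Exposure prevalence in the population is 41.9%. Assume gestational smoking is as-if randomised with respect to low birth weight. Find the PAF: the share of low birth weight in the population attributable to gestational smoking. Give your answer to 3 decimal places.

PAF ≈ 0.389

p₁ = P(outcome | exposed) = 91/455 = 0.2
p₀ = P(outcome | unexposed) = 238/2996 = 0.079439
Overall risk P(Y=1) = π·p₁ + (1−π)·p₀ = 0.419×0.2 + 0.581×0.079439 = 0.12995.
Under exogeneity, PAF = [P(Y=1) − p₀] / P(Y=1).
PAF = (0.12995 − 0.079439) / 0.12995 ≈ 0.3887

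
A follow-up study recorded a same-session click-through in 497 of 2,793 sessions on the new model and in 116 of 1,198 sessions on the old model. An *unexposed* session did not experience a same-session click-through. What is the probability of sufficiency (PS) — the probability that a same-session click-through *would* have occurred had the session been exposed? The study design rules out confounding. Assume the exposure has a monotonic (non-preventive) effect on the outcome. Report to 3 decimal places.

PS ≈ 0.090

p₁ = P(outcome | exposed) = 497/2793 = 0.17794
p₀ = P(outcome | unexposed) = 116/1198 = 0.096828
Under exogeneity and monotonicity, PS = (p₁ − p₀) / (1 − p₀).
PS = (0.17794 − 0.096828) / (1 − 0.096828) = 0.081117 / 0.90317 ≈ 0.0898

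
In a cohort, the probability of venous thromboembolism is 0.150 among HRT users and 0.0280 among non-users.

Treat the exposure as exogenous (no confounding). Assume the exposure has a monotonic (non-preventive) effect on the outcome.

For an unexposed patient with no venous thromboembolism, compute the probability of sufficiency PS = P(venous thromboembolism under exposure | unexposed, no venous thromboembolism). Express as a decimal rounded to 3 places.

PS ≈ 0.126

Let p₁ = 0.15, p₀ = 0.028.
Under exogeneity and monotonicity, PS = (p₁ − p₀) / (1 − p₀).
PS = (0.15 − 0.028) / (1 − 0.028) = 0.122 / 0.972 ≈ 0.1255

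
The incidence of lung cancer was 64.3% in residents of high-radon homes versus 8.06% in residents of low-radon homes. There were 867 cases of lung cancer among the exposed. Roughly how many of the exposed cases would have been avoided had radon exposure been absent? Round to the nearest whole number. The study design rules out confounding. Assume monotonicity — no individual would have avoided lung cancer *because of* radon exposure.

p₁ = 0.643, p₀ = 0.0806.
PN = (p₁ − p₀)/p₁ = (0.643 − 0.0806) / 0.643 ≈ 0.87465.
Attributable cases ≈ PN × (exposed cases) = 0.87465 × 867 ≈ 758.32.

about 758 cases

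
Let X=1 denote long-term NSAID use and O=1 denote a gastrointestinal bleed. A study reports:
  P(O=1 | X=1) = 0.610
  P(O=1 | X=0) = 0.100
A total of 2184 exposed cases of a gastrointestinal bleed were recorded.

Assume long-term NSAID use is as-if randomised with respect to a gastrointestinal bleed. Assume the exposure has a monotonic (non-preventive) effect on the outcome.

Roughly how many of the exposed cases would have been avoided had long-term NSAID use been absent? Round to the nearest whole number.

Let p₁ = 0.61, p₀ = 0.1.
PN = (p₁ − p₀)/p₁ = (0.61 − 0.1) / 0.61 ≈ 0.83607.
Attributable cases ≈ PN × (exposed cases) = 0.83607 × 2184 ≈ 1825.97.

about 1826 cases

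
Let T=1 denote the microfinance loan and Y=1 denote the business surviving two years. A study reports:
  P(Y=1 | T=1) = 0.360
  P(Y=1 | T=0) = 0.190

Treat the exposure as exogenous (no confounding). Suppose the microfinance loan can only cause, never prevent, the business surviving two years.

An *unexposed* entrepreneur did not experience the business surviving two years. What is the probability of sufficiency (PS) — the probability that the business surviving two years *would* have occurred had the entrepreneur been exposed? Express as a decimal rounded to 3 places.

PS ≈ 0.210

Let p₁ = 0.36, p₀ = 0.19.
Under exogeneity and monotonicity, PS = (p₁ − p₀) / (1 − p₀).
PS = (0.36 − 0.19) / (1 − 0.19) = 0.17 / 0.81 ≈ 0.2099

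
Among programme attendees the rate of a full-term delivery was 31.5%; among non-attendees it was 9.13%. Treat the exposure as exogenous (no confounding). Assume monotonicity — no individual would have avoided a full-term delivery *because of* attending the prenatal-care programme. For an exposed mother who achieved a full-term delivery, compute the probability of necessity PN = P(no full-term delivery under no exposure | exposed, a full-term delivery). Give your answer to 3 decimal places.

p₁ = 0.315, p₀ = 0.0913.
Under exogeneity and monotonicity, PN = (p₁ − p₀) / p₁.
PN = (0.315 − 0.0913) / 0.315 = 0.2237 / 0.315 ≈ 0.7102

PN ≈ 0.710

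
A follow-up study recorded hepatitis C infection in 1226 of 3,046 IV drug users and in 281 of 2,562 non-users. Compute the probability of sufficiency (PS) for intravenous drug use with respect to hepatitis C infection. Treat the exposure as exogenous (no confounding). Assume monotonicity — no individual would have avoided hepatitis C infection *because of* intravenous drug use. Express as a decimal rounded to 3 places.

p₁ = P(outcome | exposed) = 1226/3046 = 0.4025
p₀ = P(outcome | unexposed) = 281/2562 = 0.10968
Under exogeneity and monotonicity, PS = (p₁ − p₀) / (1 − p₀).
PS = (0.4025 − 0.10968) / (1 − 0.10968) = 0.29282 / 0.89032 ≈ 0.3289

PS ≈ 0.329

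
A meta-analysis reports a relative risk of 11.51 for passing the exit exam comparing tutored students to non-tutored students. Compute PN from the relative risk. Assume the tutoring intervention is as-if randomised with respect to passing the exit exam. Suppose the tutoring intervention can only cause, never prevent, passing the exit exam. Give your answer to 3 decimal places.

PN ≈ 0.913

Under exogeneity and monotonicity, PN = (RR − 1) / RR = 1 − 1/RR.
PN = (11.51 − 1) / 11.51 = 10.51 / 11.51 ≈ 0.9131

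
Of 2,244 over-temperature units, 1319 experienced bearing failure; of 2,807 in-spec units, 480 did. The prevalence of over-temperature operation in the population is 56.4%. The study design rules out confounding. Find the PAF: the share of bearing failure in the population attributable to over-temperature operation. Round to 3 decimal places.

p₁ = P(outcome | exposed) = 1319/2244 = 0.58779
p₀ = P(outcome | unexposed) = 480/2807 = 0.171
Overall risk P(Y=1) = π·p₁ + (1−π)·p₀ = 0.564×0.58779 + 0.436×0.171 = 0.40607.
Under exogeneity, PAF = [P(Y=1) − p₀] / P(Y=1).
PAF = (0.40607 − 0.171) / 0.40607 ≈ 0.5789

PAF ≈ 0.579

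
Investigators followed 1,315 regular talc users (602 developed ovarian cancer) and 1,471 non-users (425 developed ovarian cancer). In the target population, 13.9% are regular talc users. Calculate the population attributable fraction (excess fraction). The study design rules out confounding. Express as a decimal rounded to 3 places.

p₁ = P(outcome | exposed) = 602/1315 = 0.45779
p₀ = P(outcome | unexposed) = 425/1471 = 0.28892
Overall risk P(Y=1) = π·p₁ + (1−π)·p₀ = 0.139×0.45779 + 0.861×0.28892 = 0.31239.
Under exogeneity, PAF = [P(Y=1) − p₀] / P(Y=1).
PAF = (0.31239 − 0.28892) / 0.31239 ≈ 0.0751

PAF ≈ 0.075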